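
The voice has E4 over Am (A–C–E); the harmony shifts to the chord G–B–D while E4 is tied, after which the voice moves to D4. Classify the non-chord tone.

E4 is a suspension.

The harmony at that moment is G major triad (G, B, D); E4 is not a chord tone.
It is held over (the same pitch as the preceding E4) and left by step down to D4.
Held over from the previous chord and resolving down by step — a suspension.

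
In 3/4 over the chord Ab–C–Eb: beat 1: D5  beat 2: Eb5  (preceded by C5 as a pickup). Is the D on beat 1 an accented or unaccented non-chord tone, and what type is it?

The harmony at that moment is Ab major triad (Ab, C, Eb); D5 is not a chord tone.
It is approached by step up from C5 and left by step up to Eb5.
Step in, step out in the same direction — a passing tone.
It falls on the downbeat, so it is accented.

Accented passing tone.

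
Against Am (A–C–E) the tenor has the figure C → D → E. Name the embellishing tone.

D is a passing tone.

The harmony at that moment is A minor triad (A, C, E); D is not a chord tone.
It is approached by step up from C and left by step up to E.
Step in, step out in the same direction — a passing tone.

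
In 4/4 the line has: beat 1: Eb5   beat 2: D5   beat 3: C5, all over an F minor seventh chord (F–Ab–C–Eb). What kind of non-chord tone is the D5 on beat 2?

The harmony at that moment is F minor seventh chord (F, Ab, C, Eb); D5 is not a chord tone.
It is approached by step down from Eb5 and left by step down to C5.
Step in, step out in the same direction — a passing tone.

Passing tone.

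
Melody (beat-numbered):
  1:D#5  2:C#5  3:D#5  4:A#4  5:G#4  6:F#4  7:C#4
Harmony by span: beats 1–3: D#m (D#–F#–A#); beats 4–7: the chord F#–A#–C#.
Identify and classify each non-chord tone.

C#5 (beat 2) — neighbor tone; G#4 (beat 5) — passing tone.

The harmony at that moment is D# minor triad (D#, F#, A#); C#5 is not a chord tone.
It is approached by step down from D#5 and left by step up to D#5.
Step away and step back to the same note — a neighbor tone (lower neighbor).
The harmony at that moment is F# major triad (F#, A#, C#); G#4 is not a chord tone.
It is approached by step down from A#4 and left by step down to F#4.
Step in, step out in the same direction — a passing tone.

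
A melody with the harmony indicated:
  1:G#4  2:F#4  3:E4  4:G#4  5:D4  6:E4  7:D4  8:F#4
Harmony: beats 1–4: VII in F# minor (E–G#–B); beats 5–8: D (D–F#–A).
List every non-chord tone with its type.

The harmony at that moment is E major triad (E, G#, B); F#4 is not a chord tone.
It is approached by step down from G#4 and left by step down to E4.
Step in, step out in the same direction — a passing tone.
The harmony at that moment is D major triad (D, F#, A); E4 is not a chord tone.
It is approached by step up from D4 and left by step down to D4.
Step away and step back to the same note — a neighbor tone (upper neighbor).

F#4 (beat 2) — passing tone; E4 (beat 6) — neighbor tone.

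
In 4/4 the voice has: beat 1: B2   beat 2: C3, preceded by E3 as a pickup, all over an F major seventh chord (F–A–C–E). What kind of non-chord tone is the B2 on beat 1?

Appoggiatura.

The harmony at that moment is F major seventh chord (F, A, C, E); B2 is not a chord tone.
It is approached by leap down from E3 and left by step up to C3.
Leap in, step out, metrically accented — an appoggiatura.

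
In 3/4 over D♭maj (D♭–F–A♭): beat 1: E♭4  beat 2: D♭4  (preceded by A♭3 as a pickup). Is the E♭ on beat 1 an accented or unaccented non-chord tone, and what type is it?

Accented appoggiatura.

The harmony at that moment is D♭ major triad (D♭, F, A♭); E♭4 is not a chord tone.
It is approached by leap up from A♭3 and left by step down to D♭4.
Leap in, step out — an appoggiatura.
It falls on the downbeat, so it is accented.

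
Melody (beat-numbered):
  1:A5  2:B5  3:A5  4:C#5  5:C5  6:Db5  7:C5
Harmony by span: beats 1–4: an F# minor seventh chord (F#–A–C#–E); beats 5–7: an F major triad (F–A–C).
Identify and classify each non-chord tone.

The harmony at that moment is F# minor seventh chord (F#, A, C#, E); B5 is not a chord tone.
It is approached by step up from A5 and left by step down to A5.
Step away and step back to the same note — a neighbor tone (upper neighbor).
The harmony at that moment is F major triad (F, A, C); Db5 is not a chord tone.
It is approached by step up from C5 and left by step down to C5.
Step away and step back to the same note — a neighbor tone (upper neighbor).

B5 (beat 2) — neighbor tone; Db5 (beat 6) — neighbor tone.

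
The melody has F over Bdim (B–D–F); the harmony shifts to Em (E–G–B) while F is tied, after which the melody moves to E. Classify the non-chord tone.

F is a suspension.

The harmony at that moment is E minor triad (E, G, B); F is not a chord tone.
It is held over (the same pitch as the preceding F) and left by step down to E.
Held over from the previous chord and resolving down by step — a suspension.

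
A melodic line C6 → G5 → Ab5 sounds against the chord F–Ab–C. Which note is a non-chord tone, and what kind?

G5 is an appoggiatura.

The harmony at that moment is F minor triad (F, Ab, C); G5 is not a chord tone.
It is approached by leap down from C6 and left by step up to Ab5.
Leap in, step out — an appoggiatura.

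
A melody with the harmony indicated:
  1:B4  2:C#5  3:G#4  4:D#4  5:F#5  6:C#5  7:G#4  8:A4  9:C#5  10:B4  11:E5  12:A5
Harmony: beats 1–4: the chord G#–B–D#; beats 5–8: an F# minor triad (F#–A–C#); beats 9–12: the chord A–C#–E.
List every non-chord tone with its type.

C#5 (beat 2) — escape tone; G#4 (beat 7) — appoggiatura; B4 (beat 10) — escape tone.

The harmony at that moment is G# minor triad (G#, B, D#); C#5 is not a chord tone.
It is approached by step up from B4 and left by leap down to G#4.
Step in, leap out — an escape tone.
The harmony at that moment is F# minor triad (F#, A, C#); G#4 is not a chord tone.
It is approached by leap down from C#5 and left by step up to A4.
Leap in, step out — an appoggiatura.
The harmony at that moment is A major triad (A, C#, E); B4 is not a chord tone.
It is approached by step down from C#5 and left by leap up to E5.
Step in, leap out — an escape tone.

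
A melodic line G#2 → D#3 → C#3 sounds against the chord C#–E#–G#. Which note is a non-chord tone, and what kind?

The harmony at that moment is C# major triad (C#, E#, G#); D#3 is not a chord tone.
It is approached by leap up from G#2 and left by step down to C#3.
Leap in, step out — an appoggiatura.

D#3 is an appoggiatura.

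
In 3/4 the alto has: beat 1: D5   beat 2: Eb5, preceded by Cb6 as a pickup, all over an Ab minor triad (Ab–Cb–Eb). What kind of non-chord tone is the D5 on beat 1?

Appoggiatura.

The harmony at that moment is Ab minor triad (Ab, Cb, Eb); D5 is not a chord tone.
It is approached by leap down from Cb6 and left by step up to Eb5.
Leap in, step out, metrically accented — an appoggiatura.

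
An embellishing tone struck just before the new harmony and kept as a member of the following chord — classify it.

Anticipation.

Approach: ahead of the chord change (typically by step), so it is dissonant against the current harmony. Departure: none — the same pitch is restated or held and is a chord tone of the new harmony.
Dissonant first, consonant once the harmony catches up: the note simply arrives early — an anticipation. (The reverse timing, consonant first and dissonant after the change, would be a suspension or retardation.)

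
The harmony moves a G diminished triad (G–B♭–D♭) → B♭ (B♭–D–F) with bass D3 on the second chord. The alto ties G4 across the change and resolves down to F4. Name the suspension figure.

At the second chord the bass is D3. The suspended G4 lies a fourth above the bass; after resolving down by step to F4, the interval above the bass becomes a third.
Suspension figures are named by those two intervals: 4–3.

4–3 suspension.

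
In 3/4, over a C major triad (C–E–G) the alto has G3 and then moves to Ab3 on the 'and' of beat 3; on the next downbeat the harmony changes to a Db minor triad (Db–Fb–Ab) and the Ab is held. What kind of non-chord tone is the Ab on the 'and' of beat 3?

Anticipation.

The harmony at that moment is C major triad (C, E, G); Ab3 is not a chord tone.
It is approached by step up from G3 and then sustained as the same pitch into the next harmony.
Arriving early and becoming a chord tone when the harmony changes — an anticipation.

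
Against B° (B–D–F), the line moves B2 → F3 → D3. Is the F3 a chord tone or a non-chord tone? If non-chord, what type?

B diminished triad contains B, D, F; F is the fifth, so it is a chord tone.

Chord tone (the fifth of B diminished triad).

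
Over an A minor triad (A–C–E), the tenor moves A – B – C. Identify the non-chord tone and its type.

The harmony at that moment is A minor triad (A, C, E); B is not a chord tone.
It is approached by step up from A and left by step up to C.
Step in, step out in the same direction — a passing tone.

B is a passing tone.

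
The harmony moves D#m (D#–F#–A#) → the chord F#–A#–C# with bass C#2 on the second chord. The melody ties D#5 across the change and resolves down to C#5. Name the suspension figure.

9–8 suspension.

At the second chord the bass is C#2. The suspended D#5 lies a ninth above the bass; after resolving down by step to C#5, the interval above the bass becomes an octave.
Suspension figures are named by those two intervals: 9–8.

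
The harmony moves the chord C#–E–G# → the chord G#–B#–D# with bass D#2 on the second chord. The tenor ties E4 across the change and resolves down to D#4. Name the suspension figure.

At the second chord the bass is D#2. The suspended E4 lies a ninth above the bass; after resolving down by step to D#4, the interval above the bass becomes an octave.
Suspension figures are named by those two intervals: 9–8.

9–8 suspension.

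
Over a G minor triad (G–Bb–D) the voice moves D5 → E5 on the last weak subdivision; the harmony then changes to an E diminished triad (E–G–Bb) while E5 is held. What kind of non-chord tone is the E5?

The harmony at that moment is G minor triad (G, Bb, D); E5 is not a chord tone.
It is approached by step up from D5 and then sustained as the same pitch into the next harmony.
Arriving early and becoming a chord tone when the harmony changes — an anticipation.

E5 is an anticipation.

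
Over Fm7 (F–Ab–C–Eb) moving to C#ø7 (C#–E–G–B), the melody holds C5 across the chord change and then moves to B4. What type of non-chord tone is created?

C5 is a suspension.

The harmony at that moment is C# half-diminished seventh chord (C#, E, G, B); C5 is not a chord tone.
It is held over (the same pitch as the preceding C5) and left by step down to B4.
Held over from the previous chord and resolving down by step — a suspension.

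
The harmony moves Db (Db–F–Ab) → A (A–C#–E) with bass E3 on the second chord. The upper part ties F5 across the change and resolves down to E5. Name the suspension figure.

9–8 suspension.

At the second chord the bass is E3. The suspended F5 lies a ninth above the bass; after resolving down by step to E5, the interval above the bass becomes an octave.
Suspension figures are named by those two intervals: 9–8.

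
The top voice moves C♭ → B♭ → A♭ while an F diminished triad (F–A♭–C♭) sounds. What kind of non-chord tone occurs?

B♭ is a passing tone.

The harmony at that moment is F diminished triad (F, A♭, C♭); B♭ is not a chord tone.
It is approached by step down from C♭ and left by step down to A♭.
Step in, step out in the same direction — a passing tone.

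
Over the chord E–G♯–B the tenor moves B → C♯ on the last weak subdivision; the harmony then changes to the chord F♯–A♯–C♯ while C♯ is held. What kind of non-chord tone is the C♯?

The harmony at that moment is E major triad (E, G♯, B); C♯ is not a chord tone.
It is approached by step up from B and then sustained as the same pitch into the next harmony.
Arriving early and becoming a chord tone when the harmony changes — an anticipation.

C♯ is an anticipation.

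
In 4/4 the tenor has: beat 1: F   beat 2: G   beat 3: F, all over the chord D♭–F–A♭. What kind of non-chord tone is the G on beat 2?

Upper neighbor tone.

The harmony at that moment is D♭ major triad (D♭, F, A♭); G is not a chord tone.
It is approached by step up from F and left by step down to F.
Step away and step back to the same note — a neighbor tone (upper neighbor).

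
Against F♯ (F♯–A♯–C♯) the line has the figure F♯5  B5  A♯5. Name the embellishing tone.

The harmony at that moment is F♯ major triad (F♯, A♯, C♯); B5 is not a chord tone.
It is approached by leap up from F♯5 and left by step down to A♯5.
Leap in, step out — an appoggiatura.

B5 is an appoggiatura.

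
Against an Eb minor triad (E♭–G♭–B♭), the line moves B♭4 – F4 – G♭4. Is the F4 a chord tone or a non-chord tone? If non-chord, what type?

Non-chord tone — an appoggiatura.

The harmony at that moment is E♭ minor triad (E♭, G♭, B♭); F4 is not a chord tone.
It is approached by leap down from B♭4 and left by step up to G♭4.
Leap in, step out — an appoggiatura.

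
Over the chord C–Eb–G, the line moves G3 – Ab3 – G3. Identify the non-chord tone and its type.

Ab3 is a neighbor tone.

The harmony at that moment is C minor triad (C, Eb, G); Ab3 is not a chord tone.
It is approached by step up from G3 and left by step down to G3.
Step away and step back to the same note — a neighbor tone (upper neighbor).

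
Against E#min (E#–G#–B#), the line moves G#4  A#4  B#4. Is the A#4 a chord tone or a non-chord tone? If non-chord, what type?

The harmony at that moment is E# minor triad (E#, G#, B#); A#4 is not a chord tone.
It is approached by step up from G#4 and left by step up to B#4.
Step in, step out in the same direction — a passing tone.

Non-chord tone — a passing tone.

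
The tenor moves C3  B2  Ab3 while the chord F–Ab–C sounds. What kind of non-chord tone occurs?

The harmony at that moment is F minor triad (F, Ab, C); B2 is not a chord tone.
It is approached by step down from C3 and left by leap up to Ab3.
Step in, leap out — an escape tone.

B2 is an escape tone.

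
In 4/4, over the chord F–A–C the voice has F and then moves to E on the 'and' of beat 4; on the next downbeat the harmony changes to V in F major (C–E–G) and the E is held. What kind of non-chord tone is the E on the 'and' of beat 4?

The harmony at that moment is F major triad (F, A, C); E is not a chord tone.
It is approached by step down from F and then sustained as the same pitch into the next harmony.
Arriving early and becoming a chord tone when the harmony changes — an anticipation.

Anticipation.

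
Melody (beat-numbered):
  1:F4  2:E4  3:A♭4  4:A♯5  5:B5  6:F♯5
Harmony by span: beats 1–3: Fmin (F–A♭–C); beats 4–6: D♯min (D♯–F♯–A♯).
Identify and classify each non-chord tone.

The harmony at that moment is F minor triad (F, A♭, C); E4 is not a chord tone.
It is approached by step down from F4 and left by leap up to A♭4.
Step in, leap out — an escape tone.
The harmony at that moment is D♯ minor triad (D♯, F♯, A♯); B5 is not a chord tone.
It is approached by step up from A♯5 and left by leap down to F♯5.
Step in, leap out — an escape tone.

E4 (beat 2) — escape tone; B5 (beat 5) — escape tone.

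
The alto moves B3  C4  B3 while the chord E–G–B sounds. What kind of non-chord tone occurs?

The harmony at that moment is E minor triad (E, G, B); C4 is not a chord tone.
It is approached by step up from B3 and left by step down to B3.
Step away and step back to the same note — a neighbor tone (upper neighbor).

C4 is a neighbor tone.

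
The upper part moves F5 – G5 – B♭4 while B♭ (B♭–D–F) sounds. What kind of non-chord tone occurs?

G5 is an escape tone.

The harmony at that moment is B♭ major triad (B♭, D, F); G5 is not a chord tone.
It is approached by step up from F5 and left by leap down to B♭4.
Step in, leap out — an escape tone.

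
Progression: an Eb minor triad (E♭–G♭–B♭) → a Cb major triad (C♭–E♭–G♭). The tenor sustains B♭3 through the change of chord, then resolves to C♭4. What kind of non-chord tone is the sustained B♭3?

The harmony at that moment is C♭ major triad (C♭, E♭, G♭); B♭3 is not a chord tone.
It is held over (the same pitch as the preceding B♭3) and left by step up to C♭4.
Held over from the previous chord and resolving up by step — a retardation.

B♭3 is a retardation.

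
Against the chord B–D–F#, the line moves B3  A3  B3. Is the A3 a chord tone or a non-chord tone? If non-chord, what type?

The harmony at that moment is B minor triad (B, D, F#); A3 is not a chord tone.
It is approached by step down from B3 and left by step up to B3.
Step away and step back to the same note — a neighbor tone (lower neighbor).

Non-chord tone — a neighbor tone.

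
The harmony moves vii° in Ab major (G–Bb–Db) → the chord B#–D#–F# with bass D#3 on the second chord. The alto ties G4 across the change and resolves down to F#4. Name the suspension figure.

4–3 suspension.

At the second chord the bass is D#3. The suspended G4 lies a fourth above the bass; after resolving down by step to F#4, the interval above the bass becomes a third.
Suspension figures are named by those two intervals: 4–3.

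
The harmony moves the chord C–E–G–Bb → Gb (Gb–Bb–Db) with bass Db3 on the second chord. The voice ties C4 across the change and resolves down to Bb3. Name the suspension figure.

7–6 suspension.

At the second chord the bass is Db3. The suspended C4 lies a seventh above the bass; after resolving down by step to Bb3, the interval above the bass becomes a sixth.
Suspension figures are named by those two intervals: 7–6.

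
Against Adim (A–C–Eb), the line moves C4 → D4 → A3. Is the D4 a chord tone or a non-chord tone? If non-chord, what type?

The harmony at that moment is A diminished triad (A, C, Eb); D4 is not a chord tone.
It is approached by step up from C4 and left by leap down to A3.
Step in, leap out — an escape tone.

Non-chord tone — an escape tone.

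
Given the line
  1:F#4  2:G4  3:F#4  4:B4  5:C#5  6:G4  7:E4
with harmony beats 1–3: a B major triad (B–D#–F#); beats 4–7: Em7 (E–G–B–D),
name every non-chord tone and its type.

G4 (beat 2) — neighbor tone; C#5 (beat 5) — escape tone.

The harmony at that moment is B major triad (B, D#, F#); G4 is not a chord tone.
It is approached by step up from F#4 and left by step down to F#4.
Step away and step back to the same note — a neighbor tone (upper neighbor).
The harmony at that moment is E minor seventh chord (E, G, B, D); C#5 is not a chord tone.
It is approached by step up from B4 and left by leap down to G4.
Step in, leap out — an escape tone.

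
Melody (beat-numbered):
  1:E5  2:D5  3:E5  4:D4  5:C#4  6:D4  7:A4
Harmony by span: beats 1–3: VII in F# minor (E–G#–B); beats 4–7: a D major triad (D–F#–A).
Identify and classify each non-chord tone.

The harmony at that moment is E major triad (E, G#, B); D5 is not a chord tone.
It is approached by step down from E5 and left by step up to E5.
Step away and step back to the same note — a neighbor tone (lower neighbor).
The harmony at that moment is D major triad (D, F#, A); C#4 is not a chord tone.
It is approached by step down from D4 and left by step up to D4.
Step away and step back to the same note — a neighbor tone (lower neighbor).

D5 (beat 2) — neighbor tone; C#4 (beat 5) — neighbor tone.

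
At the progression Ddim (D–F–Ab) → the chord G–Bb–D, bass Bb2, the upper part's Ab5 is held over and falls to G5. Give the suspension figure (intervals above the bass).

At the second chord the bass is Bb2. The suspended Ab5 lies a seventh above the bass; after resolving down by step to G5, the interval above the bass becomes a sixth.
Suspension figures are named by those two intervals: 7–6.

7–6 suspension.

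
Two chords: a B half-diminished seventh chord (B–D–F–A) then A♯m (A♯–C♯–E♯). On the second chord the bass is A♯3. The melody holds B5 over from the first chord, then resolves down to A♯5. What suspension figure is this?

At the second chord the bass is A♯3. The suspended B5 lies a ninth above the bass; after resolving down by step to A♯5, the interval above the bass becomes an octave.
Suspension figures are named by those two intervals: 9–8.

9–8 suspension.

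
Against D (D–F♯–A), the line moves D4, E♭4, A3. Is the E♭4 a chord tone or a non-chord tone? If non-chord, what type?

Non-chord tone — an escape tone.

The harmony at that moment is D major triad (D, F♯, A); E♭4 is not a chord tone.
It is approached by step up from D4 and left by leap down to A3.
Step in, leap out — an escape tone.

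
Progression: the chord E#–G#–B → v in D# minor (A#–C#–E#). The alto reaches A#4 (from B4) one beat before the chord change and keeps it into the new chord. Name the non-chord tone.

The harmony at that moment is E# diminished triad (E#, G#, B); A#4 is not a chord tone.
It is approached by step down from B4 and then sustained as the same pitch into the next harmony.
Arriving early and becoming a chord tone when the harmony changes — an anticipation.

A#4 is an anticipation.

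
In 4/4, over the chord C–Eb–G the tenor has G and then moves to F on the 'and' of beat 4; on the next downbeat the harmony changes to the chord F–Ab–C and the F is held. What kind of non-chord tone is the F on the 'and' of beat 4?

The harmony at that moment is C minor triad (C, Eb, G); F is not a chord tone.
It is approached by step down from G and then sustained as the same pitch into the next harmony.
Arriving early and becoming a chord tone when the harmony changes — an anticipation.

Anticipation.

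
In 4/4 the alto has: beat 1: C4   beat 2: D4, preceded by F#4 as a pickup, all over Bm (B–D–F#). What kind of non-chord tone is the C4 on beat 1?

Appoggiatura.

The harmony at that moment is B minor triad (B, D, F#); C4 is not a chord tone.
It is approached by leap down from F#4 and left by step up to D4.
Leap in, step out, metrically accented — an appoggiatura.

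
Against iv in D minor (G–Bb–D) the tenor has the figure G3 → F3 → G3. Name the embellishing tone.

F3 is a neighbor tone.

The harmony at that moment is G minor triad (G, Bb, D); F3 is not a chord tone.
It is approached by step down from G3 and left by step up to G3.
Step away and step back to the same note — a neighbor tone (lower neighbor).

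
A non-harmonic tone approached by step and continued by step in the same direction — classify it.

Passing tone.

Approach: by step. Departure: by step, continuing in the same direction.
Stepwise on both sides with no change of direction means the note fills in the space between two different chord tones — a passing tone. (Had it turned back to its starting note it would be a neighbor tone instead.)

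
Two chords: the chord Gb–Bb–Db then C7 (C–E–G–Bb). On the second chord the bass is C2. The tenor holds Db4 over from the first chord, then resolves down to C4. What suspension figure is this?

9–8 suspension.

At the second chord the bass is C2. The suspended Db4 lies a ninth above the bass; after resolving down by step to C4, the interval above the bass becomes an octave.
Suspension figures are named by those two intervals: 9–8.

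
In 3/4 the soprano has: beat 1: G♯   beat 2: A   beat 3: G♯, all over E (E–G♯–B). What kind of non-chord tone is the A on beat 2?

The harmony at that moment is E major triad (E, G♯, B); A is not a chord tone.
It is approached by step up from G♯ and left by step down to G♯.
Step away and step back to the same note — a neighbor tone (upper neighbor).

Upper neighbor tone.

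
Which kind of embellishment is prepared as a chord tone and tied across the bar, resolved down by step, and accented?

Suspension.

Approach: by preparation — the pitch is first a chord tone, then held (tied or repeated) while the harmony changes under it. Departure: down by step. Metric position: strong.
A prepared dissonance that resolves downward by step — a suspension. (The same figure resolving upward would be a retardation.)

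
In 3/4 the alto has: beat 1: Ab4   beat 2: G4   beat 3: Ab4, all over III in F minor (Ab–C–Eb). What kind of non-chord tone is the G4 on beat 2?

Lower neighbor tone.

The harmony at that moment is Ab major triad (Ab, C, Eb); G4 is not a chord tone.
It is approached by step down from Ab4 and left by step up to Ab4.
Step away and step back to the same note — a neighbor tone (lower neighbor).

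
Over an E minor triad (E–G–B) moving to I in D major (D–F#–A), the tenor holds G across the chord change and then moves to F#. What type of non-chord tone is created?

The harmony at that moment is D major triad (D, F#, A); G is not a chord tone.
It is held over (the same pitch as the preceding G) and left by step down to F#.
Held over from the previous chord and resolving down by step — a suspension.

G is a suspension.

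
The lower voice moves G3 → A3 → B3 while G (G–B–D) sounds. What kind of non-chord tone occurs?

A3 is a passing tone.

The harmony at that moment is G major triad (G, B, D); A3 is not a chord tone.
It is approached by step up from G3 and left by step up to B3.
Step in, step out in the same direction — a passing tone.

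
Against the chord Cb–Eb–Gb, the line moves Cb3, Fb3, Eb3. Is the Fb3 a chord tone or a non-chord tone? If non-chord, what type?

Non-chord tone — an appoggiatura.

The harmony at that moment is Cb major triad (Cb, Eb, Gb); Fb3 is not a chord tone.
It is approached by leap up from Cb3 and left by step down to Eb3.
Leap in, step out — an appoggiatura.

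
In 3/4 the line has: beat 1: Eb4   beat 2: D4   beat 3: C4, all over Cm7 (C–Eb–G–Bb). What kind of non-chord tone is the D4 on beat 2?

Passing tone.

The harmony at that moment is C minor seventh chord (C, Eb, G, Bb); D4 is not a chord tone.
It is approached by step down from Eb4 and left by step down to C4.
Step in, step out in the same direction — a passing tone.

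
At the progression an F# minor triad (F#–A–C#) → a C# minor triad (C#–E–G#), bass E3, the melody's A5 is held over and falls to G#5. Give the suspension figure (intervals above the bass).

4–3 suspension.

At the second chord the bass is E3. The suspended A5 lies a fourth above the bass; after resolving down by step to G#5, the interval above the bass becomes a third.
Suspension figures are named by those two intervals: 4–3.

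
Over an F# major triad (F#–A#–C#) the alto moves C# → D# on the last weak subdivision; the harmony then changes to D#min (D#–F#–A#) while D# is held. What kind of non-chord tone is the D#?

The harmony at that moment is F# major triad (F#, A#, C#); D# is not a chord tone.
It is approached by step up from C# and then sustained as the same pitch into the next harmony.
Arriving early and becoming a chord tone when the harmony changes — an anticipation.

D# is an anticipation.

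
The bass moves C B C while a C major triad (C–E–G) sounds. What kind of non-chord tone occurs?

B is a neighbor tone.

The harmony at that moment is C major triad (C, E, G); B is not a chord tone.
It is approached by step down from C and left by step up to C.
Step away and step back to the same note — a neighbor tone (lower neighbor).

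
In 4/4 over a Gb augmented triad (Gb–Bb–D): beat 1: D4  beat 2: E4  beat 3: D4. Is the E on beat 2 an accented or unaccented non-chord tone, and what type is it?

Unaccented neighbor tone.

The harmony at that moment is Gb augmented triad (Gb, Bb, D); E4 is not a chord tone.
It is approached by step up from D4 and left by step down to D4.
Step away and step back to the same note — a neighbor tone (upper neighbor).
It falls on a weak beat, so it is unaccented.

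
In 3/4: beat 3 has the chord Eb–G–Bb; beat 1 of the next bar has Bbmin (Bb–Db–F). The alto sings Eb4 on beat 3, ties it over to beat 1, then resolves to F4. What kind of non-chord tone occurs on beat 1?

Retardation.

The harmony at that moment is Bb minor triad (Bb, Db, F); Eb4 is not a chord tone.
It is held over (the same pitch as the preceding Eb4) and left by step up to F4.
Held over from the previous chord and resolving up by step — a retardation.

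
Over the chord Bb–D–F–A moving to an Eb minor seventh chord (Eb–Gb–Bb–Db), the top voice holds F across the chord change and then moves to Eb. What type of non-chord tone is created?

F is a suspension.

The harmony at that moment is Eb minor seventh chord (Eb, Gb, Bb, Db); F is not a chord tone.
It is held over (the same pitch as the preceding F) and left by step down to Eb.
Held over from the previous chord and resolving down by step — a suspension.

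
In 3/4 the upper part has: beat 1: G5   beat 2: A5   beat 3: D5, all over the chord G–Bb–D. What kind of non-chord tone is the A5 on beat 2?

The harmony at that moment is G minor triad (G, Bb, D); A5 is not a chord tone.
It is approached by step up from G5 and left by leap down to D5.
Step in, leap out, on a weak beat — an escape tone.

Escape tone.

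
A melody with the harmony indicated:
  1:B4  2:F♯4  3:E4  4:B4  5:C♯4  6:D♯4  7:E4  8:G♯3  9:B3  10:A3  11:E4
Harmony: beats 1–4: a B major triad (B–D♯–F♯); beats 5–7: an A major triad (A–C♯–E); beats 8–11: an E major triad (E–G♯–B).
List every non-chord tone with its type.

The harmony at that moment is B major triad (B, D♯, F♯); E4 is not a chord tone.
It is approached by step down from F♯4 and left by leap up to B4.
Step in, leap out — an escape tone.
The harmony at that moment is A major triad (A, C♯, E); D♯4 is not a chord tone.
It is approached by step up from C♯4 and left by step up to E4.
Step in, step out in the same direction — a passing tone.
The harmony at that moment is E major triad (E, G♯, B); A3 is not a chord tone.
It is approached by step down from B3 and left by leap up to E4.
Step in, leap out — an escape tone.

E4 (beat 3) — escape tone; D♯4 (beat 6) — passing tone; A3 (beat 10) — escape tone.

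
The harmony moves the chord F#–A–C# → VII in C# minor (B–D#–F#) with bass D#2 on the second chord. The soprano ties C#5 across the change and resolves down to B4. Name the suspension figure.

At the second chord the bass is D#2. The suspended C#5 lies a seventh above the bass; after resolving down by step to B4, the interval above the bass becomes a sixth.
Suspension figures are named by those two intervals: 7–6.

7–6 suspension.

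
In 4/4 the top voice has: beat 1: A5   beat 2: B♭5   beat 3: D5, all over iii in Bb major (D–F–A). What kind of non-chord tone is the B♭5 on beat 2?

The harmony at that moment is D minor triad (D, F, A); B♭5 is not a chord tone.
It is approached by step up from A5 and left by leap down to D5.
Step in, leap out, on a weak beat — an escape tone.

Escape tone.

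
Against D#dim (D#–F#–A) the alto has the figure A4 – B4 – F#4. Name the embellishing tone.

The harmony at that moment is D# diminished triad (D#, F#, A); B4 is not a chord tone.
It is approached by step up from A4 and left by leap down to F#4.
Step in, leap out — an escape tone.

B4 is an escape tone.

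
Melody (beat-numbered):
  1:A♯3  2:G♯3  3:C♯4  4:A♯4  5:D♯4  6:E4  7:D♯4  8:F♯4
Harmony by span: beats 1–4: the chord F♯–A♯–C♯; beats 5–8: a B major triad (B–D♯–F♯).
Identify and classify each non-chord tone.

G♯3 (beat 2) — escape tone; E4 (beat 6) — neighbor tone.

The harmony at that moment is F♯ major triad (F♯, A♯, C♯); G♯3 is not a chord tone.
It is approached by step down from A♯3 and left by leap up to C♯4.
Step in, leap out — an escape tone.
The harmony at that moment is B major triad (B, D♯, F♯); E4 is not a chord tone.
It is approached by step up from D♯4 and left by step down to D♯4.
Step away and step back to the same note — a neighbor tone (upper neighbor).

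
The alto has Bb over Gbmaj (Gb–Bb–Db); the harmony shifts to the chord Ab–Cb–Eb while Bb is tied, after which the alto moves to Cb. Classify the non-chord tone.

Bb is a retardation.

The harmony at that moment is Ab minor triad (Ab, Cb, Eb); Bb is not a chord tone.
It is held over (the same pitch as the preceding Bb) and left by step up to Cb.
Held over from the previous chord and resolving up by step — a retardation.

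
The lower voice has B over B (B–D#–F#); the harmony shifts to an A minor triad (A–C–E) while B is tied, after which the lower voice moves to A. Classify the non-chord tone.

B is a suspension.

The harmony at that moment is A minor triad (A, C, E); B is not a chord tone.
It is held over (the same pitch as the preceding B) and left by step down to A.
Held over from the previous chord and resolving down by step — a suspension.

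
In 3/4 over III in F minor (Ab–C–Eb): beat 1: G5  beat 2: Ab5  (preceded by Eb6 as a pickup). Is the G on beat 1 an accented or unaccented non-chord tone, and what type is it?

The harmony at that moment is Ab major triad (Ab, C, Eb); G5 is not a chord tone.
It is approached by leap down from Eb6 and left by step up to Ab5.
Leap in, step out — an appoggiatura.
It falls on the downbeat, so it is accented.

Accented appoggiatura.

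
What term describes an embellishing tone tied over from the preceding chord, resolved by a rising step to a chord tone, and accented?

Approach: by preparation — the pitch is first a chord tone, then held (tied or repeated) while the harmony changes under it. Departure: up by step. Metric position: strong.
A prepared dissonance that resolves upward by step — a retardation. (The same figure resolving downward would be a suspension.)

Retardation.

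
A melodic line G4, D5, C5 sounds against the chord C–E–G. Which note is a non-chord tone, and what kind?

D5 is an appoggiatura.

The harmony at that moment is C major triad (C, E, G); D5 is not a chord tone.
It is approached by leap up from G4 and left by step down to C5.
Leap in, step out — an appoggiatura.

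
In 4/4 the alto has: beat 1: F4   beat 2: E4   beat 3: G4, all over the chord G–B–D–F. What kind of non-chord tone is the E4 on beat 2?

The harmony at that moment is G dominant seventh chord (G, B, D, F); E4 is not a chord tone.
It is approached by step down from F4 and left by leap up to G4.
Step in, leap out, on a weak beat — an escape tone.

Escape tone.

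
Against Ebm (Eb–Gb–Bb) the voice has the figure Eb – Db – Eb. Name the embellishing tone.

Db is a neighbor tone.

The harmony at that moment is Eb minor triad (Eb, Gb, Bb); Db is not a chord tone.
It is approached by step down from Eb and left by step up to Eb.
Step away and step back to the same note — a neighbor tone (lower neighbor).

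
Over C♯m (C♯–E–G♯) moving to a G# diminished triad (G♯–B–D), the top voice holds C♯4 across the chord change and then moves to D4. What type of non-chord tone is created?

C♯4 is a retardation.

The harmony at that moment is G♯ diminished triad (G♯, B, D); C♯4 is not a chord tone.
It is held over (the same pitch as the preceding C♯4) and left by step up to D4.
Held over from the previous chord and resolving up by step — a retardation.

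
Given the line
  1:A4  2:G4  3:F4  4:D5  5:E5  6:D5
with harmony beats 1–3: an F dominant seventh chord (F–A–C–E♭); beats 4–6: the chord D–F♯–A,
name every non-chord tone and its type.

G4 (beat 2) — passing tone; E5 (beat 5) — neighbor tone.

The harmony at that moment is F dominant seventh chord (F, A, C, E♭); G4 is not a chord tone.
It is approached by step down from A4 and left by step down to F4.
Step in, step out in the same direction — a passing tone.
The harmony at that moment is D major triad (D, F♯, A); E5 is not a chord tone.
It is approached by step up from D5 and left by step down to D5.
Step away and step back to the same note — a neighbor tone (upper neighbor).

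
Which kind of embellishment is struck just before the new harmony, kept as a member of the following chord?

Anticipation.

Approach: ahead of the chord change (typically by step), so it is dissonant against the current harmony. Departure: none — the same pitch is restated or held and is a chord tone of the new harmony.
Dissonant first, consonant once the harmony catches up: the note simply arrives early — an anticipation. (The reverse timing, consonant first and dissonant after the change, would be a suspension or retardation.)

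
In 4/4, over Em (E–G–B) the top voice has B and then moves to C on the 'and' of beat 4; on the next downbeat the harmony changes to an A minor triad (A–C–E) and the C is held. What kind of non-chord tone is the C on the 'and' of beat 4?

Anticipation.

The harmony at that moment is E minor triad (E, G, B); C is not a chord tone.
It is approached by step up from B and then sustained as the same pitch into the next harmony.
Arriving early and becoming a chord tone when the harmony changes — an anticipation.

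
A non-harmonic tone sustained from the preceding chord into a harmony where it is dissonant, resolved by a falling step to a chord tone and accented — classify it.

Approach: by preparation — the pitch is first a chord tone, then held (tied or repeated) while the harmony changes under it. Departure: down by step. Metric position: strong.
A prepared dissonance that resolves downward by step — a suspension. (The same figure resolving upward would be a retardation.)

Suspension.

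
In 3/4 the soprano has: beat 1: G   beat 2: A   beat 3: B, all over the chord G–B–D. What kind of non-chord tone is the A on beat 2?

Passing tone.

The harmony at that moment is G major triad (G, B, D); A is not a chord tone.
It is approached by step up from G and left by step up to B.
Step in, step out in the same direction — a passing tone.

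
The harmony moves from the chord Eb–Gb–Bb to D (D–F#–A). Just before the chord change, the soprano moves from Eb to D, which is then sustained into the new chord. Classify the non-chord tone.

D is an anticipation.

The harmony at that moment is Eb minor triad (Eb, Gb, Bb); D is not a chord tone.
It is approached by step down from Eb and then sustained as the same pitch into the next harmony.
Arriving early and becoming a chord tone when the harmony changes — an anticipation.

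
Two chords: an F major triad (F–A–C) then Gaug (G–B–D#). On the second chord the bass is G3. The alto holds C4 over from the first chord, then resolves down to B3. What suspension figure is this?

4–3 suspension.

At the second chord the bass is G3. The suspended C4 lies a fourth above the bass; after resolving down by step to B3, the interval above the bass becomes a third.
Suspension figures are named by those two intervals: 4–3.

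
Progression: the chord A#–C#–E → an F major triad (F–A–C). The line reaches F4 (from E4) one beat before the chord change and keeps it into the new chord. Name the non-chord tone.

F4 is an anticipation.

The harmony at that moment is A# diminished triad (A#, C#, E); F4 is not a chord tone.
It is approached by step up from E4 and then sustained as the same pitch into the next harmony.
Arriving early and becoming a chord tone when the harmony changes — an anticipation.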